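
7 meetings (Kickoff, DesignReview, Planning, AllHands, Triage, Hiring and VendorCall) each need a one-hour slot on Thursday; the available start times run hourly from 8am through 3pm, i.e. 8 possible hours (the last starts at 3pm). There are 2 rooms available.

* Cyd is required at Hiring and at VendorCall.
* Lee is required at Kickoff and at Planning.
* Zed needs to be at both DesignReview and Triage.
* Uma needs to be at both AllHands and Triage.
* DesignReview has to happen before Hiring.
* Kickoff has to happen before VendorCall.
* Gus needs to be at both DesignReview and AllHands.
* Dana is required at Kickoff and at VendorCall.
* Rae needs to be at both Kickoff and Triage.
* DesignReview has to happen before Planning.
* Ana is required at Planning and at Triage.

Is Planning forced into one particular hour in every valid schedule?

No

Planning can be 9am (e.g. AllHands=10am; DesignReview=8am; Hiring=9am; Triage=11am; VendorCall=10am; Planning=9am; Kickoff=8am) or 10am (e.g. Hiring -> 9am; AllHands -> 9am; VendorCall -> 10am; DesignReview -> 8am; Planning -> 10am; Triage -> 11am; Kickoff -> 8am).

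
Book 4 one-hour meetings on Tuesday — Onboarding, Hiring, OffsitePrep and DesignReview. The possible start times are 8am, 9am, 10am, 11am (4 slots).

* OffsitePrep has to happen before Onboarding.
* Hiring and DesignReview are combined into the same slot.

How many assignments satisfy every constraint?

Splitting on Onboarding: it can be 9am (4), 10am (8), 11am (12). Listing each branch's schedules as (Hiring, OffsitePrep, DesignReview):
Onboarding=9am: (8am,8am,8am) (9am,8am,9am) (10am,8am,10am) (11am,8am,11am) — 4.
Onboarding=10am: (8am,8am,8am) (8am,9am,8am) (9am,8am,9am) (9am,9am,9am) (10am,8am,10am) (10am,9am,10am) (11am,8am,11am) (11am,9am,11am) — 8.
Onboarding=11am: (8am,8am,8am) (8am,9am,8am) (8am,10am,8am) (9am,8am,9am) (9am,9am,9am) (9am,10am,9am) (10am,8am,10am) (10am,9am,10am) (10am,10am,10am) (11am,8am,11am) (11am,9am,11am) (11am,10am,11am) — 12.
Summing: 4 + 8 + 12 = 24.

24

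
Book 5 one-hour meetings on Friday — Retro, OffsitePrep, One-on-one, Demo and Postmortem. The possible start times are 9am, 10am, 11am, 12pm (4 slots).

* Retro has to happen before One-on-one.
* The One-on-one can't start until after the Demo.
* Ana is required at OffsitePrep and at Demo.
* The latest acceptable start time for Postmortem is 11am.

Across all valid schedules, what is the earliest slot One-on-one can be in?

Precedence pushes One-on-one to at least 10am.
One-on-one at 10am is achievable: One-on-one in 10am, Demo in 9am, Postmortem in 9am, Retro in 9am, OffsitePrep in 10am.

10am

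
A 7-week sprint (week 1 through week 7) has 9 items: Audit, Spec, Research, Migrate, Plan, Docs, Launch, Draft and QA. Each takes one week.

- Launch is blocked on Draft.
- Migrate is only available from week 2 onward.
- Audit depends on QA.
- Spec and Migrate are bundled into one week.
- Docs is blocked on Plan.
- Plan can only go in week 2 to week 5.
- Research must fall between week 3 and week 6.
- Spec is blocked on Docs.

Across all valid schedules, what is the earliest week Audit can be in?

Precedence pushes Audit to at least week 2.
Audit at week 2 is achievable: QA in week 1; Launch in week 2; Audit in week 2; Plan in week 2; Docs in week 3; Draft in week 1; Migrate in week 4; Research in week 3; Spec in week 4.

week 2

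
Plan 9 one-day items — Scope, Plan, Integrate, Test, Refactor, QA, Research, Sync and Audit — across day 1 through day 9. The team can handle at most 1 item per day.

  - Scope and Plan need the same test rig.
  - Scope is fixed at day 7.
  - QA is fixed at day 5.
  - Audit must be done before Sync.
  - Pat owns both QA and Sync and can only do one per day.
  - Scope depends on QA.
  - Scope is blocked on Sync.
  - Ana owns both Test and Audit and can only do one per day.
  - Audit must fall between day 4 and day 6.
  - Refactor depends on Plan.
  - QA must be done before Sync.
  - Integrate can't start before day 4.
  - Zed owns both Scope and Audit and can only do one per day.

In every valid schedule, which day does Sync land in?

day 6

QA is fixed at day 5 and must come before Sync, so Sync is at least day 6.
Scope is fixed at day 7 and must come after Sync, so Sync is at most day 6.
So Sync must be day 6.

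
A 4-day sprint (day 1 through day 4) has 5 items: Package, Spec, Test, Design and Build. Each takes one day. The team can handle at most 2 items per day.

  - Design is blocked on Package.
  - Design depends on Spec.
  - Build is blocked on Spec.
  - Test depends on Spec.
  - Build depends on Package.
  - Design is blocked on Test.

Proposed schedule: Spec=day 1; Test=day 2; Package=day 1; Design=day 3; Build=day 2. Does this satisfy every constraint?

Yes, all constraints hold

The team can handle at most 2 items per day — holds.
Test depends on Spec — holds.
Build depends on Package — holds.
Build is blocked on Spec — holds.
Design depends on Spec — holds.
Design is blocked on Package — holds.
Design is blocked on Test — holds.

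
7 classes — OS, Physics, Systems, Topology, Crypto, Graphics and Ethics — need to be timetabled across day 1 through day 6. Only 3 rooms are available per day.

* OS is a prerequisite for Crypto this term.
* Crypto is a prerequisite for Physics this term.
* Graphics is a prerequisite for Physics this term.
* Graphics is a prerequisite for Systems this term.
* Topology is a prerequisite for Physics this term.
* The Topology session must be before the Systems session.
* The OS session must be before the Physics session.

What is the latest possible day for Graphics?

day 5

Downstream work caps Graphics at day 5.
Graphics at day 5 is achievable: Systems -> day 6; Topology -> day 1; Physics -> day 6; Ethics -> day 1; OS -> day 1; Crypto -> day 2; Graphics -> day 5.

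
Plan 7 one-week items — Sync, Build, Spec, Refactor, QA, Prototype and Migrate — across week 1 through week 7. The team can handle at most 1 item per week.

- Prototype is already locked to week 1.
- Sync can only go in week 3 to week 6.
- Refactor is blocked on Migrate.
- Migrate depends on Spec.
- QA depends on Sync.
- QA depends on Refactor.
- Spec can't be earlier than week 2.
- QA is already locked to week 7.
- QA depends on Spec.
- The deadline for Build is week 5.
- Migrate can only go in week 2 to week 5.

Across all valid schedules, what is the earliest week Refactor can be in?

Precedence pushes Refactor to at least week 4; downstream work caps Refactor at week 6.
Refactor at week 4 is achievable: Migrate -> week 3, Prototype -> week 1, Build -> week 5, QA -> week 7, Sync -> week 6, Spec -> week 2, Refactor -> week 4.

week 4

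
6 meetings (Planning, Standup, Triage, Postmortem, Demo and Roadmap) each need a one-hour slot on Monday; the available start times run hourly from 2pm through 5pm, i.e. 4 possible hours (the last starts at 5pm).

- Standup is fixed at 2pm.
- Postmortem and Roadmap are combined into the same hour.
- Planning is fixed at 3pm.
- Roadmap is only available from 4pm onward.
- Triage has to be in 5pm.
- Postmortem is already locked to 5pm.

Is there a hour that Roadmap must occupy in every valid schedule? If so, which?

Roadmap is available from 4pm; Roadmap must be in the same hour as Postmortem, which can't be before 5pm, so Roadmap is at least 5pm.
So Roadmap is pinned to 5pm.

5pm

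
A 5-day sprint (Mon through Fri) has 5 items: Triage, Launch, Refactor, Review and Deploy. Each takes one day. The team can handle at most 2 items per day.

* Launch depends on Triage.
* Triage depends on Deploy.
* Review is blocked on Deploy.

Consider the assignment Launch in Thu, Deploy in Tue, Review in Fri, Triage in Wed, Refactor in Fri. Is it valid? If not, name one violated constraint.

Valid

Triage depends on Deploy — holds.
Launch depends on Triage — holds.
The team can handle at most 2 items per day — holds.
Review is blocked on Deploy — holds.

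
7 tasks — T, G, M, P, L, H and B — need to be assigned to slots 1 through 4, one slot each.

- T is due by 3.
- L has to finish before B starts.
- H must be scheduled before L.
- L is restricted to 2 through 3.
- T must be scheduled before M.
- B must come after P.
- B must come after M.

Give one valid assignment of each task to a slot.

T in 1; L in 2; G in 1; P in 1; B in 3; M in 2; H in 1

Checking: H(1) before L(2); M(2) before B(3); T(1) before M(2); P(1) before B(3); L(2) before B(3); L=2 in [2,3]; T=1 in [1,3].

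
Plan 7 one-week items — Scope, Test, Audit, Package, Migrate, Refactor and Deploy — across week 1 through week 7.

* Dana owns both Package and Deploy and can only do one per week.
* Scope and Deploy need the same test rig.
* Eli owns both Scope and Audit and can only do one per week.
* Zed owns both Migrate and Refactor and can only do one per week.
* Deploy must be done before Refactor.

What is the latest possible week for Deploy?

week 6

Downstream work caps Deploy at week 6.
Deploy at week 6 is achievable: Refactor in week 7; Test in week 1; Deploy in week 6; Audit in week 2; Package in week 1; Scope in week 1; Migrate in week 1.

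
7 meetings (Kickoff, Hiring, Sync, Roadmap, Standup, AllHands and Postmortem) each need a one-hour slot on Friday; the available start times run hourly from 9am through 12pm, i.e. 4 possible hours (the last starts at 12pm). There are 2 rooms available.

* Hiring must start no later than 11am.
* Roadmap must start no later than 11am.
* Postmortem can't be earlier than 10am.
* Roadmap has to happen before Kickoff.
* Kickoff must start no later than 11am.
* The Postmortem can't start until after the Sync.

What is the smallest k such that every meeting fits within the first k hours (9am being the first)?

The precedence chain requires at least 2 distinct hours.
With at most 2 per hour and 7 meetings, at least 4 hours are needed.
4 works (last occupied hour: 12pm): for example Hiring in 11am; Standup in 11am; Roadmap in 9am; Kickoff in 10am; AllHands in 12pm; Sync in 9am; Postmortem in 10am.

4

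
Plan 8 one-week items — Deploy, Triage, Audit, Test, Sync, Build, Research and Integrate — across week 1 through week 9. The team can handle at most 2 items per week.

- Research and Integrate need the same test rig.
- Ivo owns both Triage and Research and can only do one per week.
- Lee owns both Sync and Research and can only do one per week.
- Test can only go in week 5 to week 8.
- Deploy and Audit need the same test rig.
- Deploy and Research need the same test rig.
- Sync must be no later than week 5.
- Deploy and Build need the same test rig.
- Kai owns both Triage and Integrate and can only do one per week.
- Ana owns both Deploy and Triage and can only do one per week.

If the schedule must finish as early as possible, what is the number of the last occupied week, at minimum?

5

With at most 2 per week and 8 tasks, at least 4 weeks are needed.
Test can't be placed before week 5, so the schedule must run through at least week 5.
5 works (last occupied week: week 5): for example Research -> week 3, Triage -> week 2, Build -> week 3, Sync -> week 1, Integrate -> week 4, Audit -> week 2, Deploy -> week 1, Test -> week 5.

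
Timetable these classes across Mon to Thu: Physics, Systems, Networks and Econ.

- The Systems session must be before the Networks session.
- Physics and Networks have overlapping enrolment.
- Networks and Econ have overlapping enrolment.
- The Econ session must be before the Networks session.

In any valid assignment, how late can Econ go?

Downstream work caps Econ at Wed.
Econ at Wed is achievable: Systems -> Mon, Physics -> Mon, Econ -> Wed, Networks -> Thu.

Wed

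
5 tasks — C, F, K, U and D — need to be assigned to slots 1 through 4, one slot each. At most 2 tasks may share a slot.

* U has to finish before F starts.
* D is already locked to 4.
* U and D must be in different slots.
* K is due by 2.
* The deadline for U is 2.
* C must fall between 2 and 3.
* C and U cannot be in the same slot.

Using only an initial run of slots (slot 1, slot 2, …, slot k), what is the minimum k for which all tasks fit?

The precedence chain requires at least 2 distinct slots.
With at most 2 per slot and 5 tasks, at least 3 slots are needed.
D can't be placed before 4, so the schedule must run through at least slot 4.
4 works (last occupied slot: 4): for example K -> 1, F -> 2, D -> 4, C -> 2, U -> 1.

4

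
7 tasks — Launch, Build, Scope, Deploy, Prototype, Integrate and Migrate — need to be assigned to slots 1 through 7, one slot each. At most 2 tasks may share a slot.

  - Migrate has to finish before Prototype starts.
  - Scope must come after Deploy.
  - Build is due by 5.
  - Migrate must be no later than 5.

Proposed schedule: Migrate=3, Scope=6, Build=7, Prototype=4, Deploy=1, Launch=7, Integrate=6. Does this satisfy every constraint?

Invalid. Build is due by 5.

Migrate has to finish before Prototype starts — holds.
Build is due by 5 — violated.
Migrate must be no later than 5 — holds.
Scope must come after Deploy — holds.
At most 2 tasks may share a slot — holds.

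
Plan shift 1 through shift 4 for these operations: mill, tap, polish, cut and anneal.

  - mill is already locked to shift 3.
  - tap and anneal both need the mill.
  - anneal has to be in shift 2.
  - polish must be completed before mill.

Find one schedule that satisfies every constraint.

cut in shift 1, tap in shift 1, mill in shift 3, polish in shift 1, anneal in shift 2

Checking: polish(shift 1) before mill(shift 3); tap(shift 1) != anneal(shift 2); anneal=shift 2 in [shift 2,shift 2]; mill=shift 3 in [shift 3,shift 3].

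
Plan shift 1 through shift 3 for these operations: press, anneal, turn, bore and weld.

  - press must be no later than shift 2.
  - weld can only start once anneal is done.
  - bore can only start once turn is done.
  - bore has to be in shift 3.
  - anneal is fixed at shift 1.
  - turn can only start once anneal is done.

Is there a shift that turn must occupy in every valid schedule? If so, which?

anneal is fixed at shift 1 and must come before turn, so turn is at least shift 2.
bore is fixed at shift 3 and must come after turn, so turn is at most shift 2.
So turn must be shift 2.

shift 2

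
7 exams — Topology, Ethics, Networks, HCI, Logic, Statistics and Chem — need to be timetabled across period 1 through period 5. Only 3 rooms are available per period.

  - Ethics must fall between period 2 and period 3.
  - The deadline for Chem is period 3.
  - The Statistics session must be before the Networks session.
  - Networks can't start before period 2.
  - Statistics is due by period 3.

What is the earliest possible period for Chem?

period 1

Chem's own window allows nothing later than period 3.
Chem at period 1 is achievable: HCI in period 2; Topology in period 1; Networks in period 2; Ethics in period 2; Statistics in period 1; Chem in period 1; Logic in period 3.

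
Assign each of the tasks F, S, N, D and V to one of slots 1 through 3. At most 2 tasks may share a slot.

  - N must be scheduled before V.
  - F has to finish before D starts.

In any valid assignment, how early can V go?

2

Precedence pushes V to at least 2.
V at 2 is achievable: F in 1; N in 1; D in 2; S in 3; V in 2.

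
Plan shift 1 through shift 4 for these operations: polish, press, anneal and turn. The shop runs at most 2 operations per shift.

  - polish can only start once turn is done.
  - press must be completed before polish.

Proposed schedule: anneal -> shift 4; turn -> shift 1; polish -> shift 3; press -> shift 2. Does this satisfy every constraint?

Yes

The shop runs at most 2 operations per shift — holds.
polish can only start once turn is done — holds.
press must be completed before polish — holds.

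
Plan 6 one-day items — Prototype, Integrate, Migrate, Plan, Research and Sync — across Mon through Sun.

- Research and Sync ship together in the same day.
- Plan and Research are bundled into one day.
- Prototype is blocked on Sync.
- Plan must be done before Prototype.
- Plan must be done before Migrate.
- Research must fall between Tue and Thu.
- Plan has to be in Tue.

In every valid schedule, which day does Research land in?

Research is available from Tue; Research's own window allows nothing later than Thu; Research must be in the same day as Plan, which can't be after Tue, so Research is at most Tue.
So Research is pinned to Tue.

Tue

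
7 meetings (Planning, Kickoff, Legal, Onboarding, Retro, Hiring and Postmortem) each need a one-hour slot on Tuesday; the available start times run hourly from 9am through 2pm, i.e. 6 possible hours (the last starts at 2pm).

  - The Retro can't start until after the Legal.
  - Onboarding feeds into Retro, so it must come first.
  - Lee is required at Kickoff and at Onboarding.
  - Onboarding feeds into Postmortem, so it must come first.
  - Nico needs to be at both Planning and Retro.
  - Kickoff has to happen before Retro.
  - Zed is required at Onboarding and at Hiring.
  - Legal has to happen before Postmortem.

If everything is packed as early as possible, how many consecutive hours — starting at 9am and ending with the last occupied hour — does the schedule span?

3

The precedence chain requires at least 2 distinct hours.
Could 2 hours be enough, i.e. nothing placed later than 10am? No: Retro must come after Kickoff (at 9am or later) → {10am}; Kickoff must come before Retro (at 10am or earlier) → {9am}; Onboarding must come before Retro (at 10am or earlier) → {9am}; Onboarding can't share with Kickoff (9am) → nothing is left.
So 2 hours is not enough.
3 works (last occupied hour: 11am): for example Postmortem=10am, Planning=9am, Legal=9am, Kickoff=10am, Hiring=10am, Onboarding=9am, Retro=11am.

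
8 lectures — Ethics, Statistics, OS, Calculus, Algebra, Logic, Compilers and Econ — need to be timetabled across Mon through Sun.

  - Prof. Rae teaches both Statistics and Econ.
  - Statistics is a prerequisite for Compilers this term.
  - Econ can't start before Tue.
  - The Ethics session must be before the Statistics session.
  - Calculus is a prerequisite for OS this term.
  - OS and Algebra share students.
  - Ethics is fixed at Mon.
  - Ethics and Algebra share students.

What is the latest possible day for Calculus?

Downstream work caps Calculus at Sat.
Calculus at Sat is achievable: OS in Sun, Statistics in Wed, Econ in Tue, Algebra in Tue, Calculus in Sat, Ethics in Mon, Compilers in Thu, Logic in Mon.

Sat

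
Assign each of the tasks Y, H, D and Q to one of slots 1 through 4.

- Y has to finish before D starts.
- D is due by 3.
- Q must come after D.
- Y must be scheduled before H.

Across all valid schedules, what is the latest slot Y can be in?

2

Downstream work caps Y at 2.
Y at 2 is achievable: H in 3; D in 3; Q in 4; Y in 2.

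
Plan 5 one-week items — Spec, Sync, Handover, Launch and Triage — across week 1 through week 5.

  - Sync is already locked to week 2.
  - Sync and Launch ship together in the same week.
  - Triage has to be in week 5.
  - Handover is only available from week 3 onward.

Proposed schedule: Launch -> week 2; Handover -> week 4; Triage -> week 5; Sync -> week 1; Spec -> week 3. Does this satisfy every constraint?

Handover is only available from week 3 onward — holds.
Triage has to be in week 5 — holds.
Sync and Launch ship together in the same week — violated.
Sync is already locked to week 2 — violated.

Invalid. Sync is already locked to week 2.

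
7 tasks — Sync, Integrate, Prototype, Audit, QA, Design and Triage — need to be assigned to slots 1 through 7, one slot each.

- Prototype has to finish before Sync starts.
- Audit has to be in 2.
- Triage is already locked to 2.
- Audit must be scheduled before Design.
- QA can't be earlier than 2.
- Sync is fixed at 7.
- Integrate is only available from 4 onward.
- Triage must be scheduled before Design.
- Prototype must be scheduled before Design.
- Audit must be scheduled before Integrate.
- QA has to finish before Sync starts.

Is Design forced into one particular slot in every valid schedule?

Design can be 3 (e.g. Integrate=4; Sync=7; Prototype=1; Triage=2; QA=2; Audit=2; Design=3) or 4 (e.g. Design in 4, Prototype in 1, Integrate in 4, Audit in 2, Sync in 7, Triage in 2, QA in 2).

No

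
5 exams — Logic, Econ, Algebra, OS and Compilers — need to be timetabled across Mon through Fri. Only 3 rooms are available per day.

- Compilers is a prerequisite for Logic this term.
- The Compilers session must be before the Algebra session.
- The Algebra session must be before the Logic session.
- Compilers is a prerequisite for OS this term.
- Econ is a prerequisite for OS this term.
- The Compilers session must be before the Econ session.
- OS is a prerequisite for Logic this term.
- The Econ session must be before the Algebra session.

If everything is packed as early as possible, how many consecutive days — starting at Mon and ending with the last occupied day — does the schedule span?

4

The precedence chain requires at least 4 distinct days.
With at most 3 per day and 5 exams, at least 2 days are needed.
4 works (last occupied day: Thu): for example Logic -> Thu; OS -> Wed; Compilers -> Mon; Econ -> Tue; Algebra -> Wed.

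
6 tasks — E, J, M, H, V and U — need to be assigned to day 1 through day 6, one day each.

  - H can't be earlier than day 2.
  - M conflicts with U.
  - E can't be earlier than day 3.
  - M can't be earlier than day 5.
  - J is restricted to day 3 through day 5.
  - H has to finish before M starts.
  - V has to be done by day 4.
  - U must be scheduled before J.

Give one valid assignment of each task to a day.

M in day 5, V in day 1, J in day 3, H in day 2, E in day 3, U in day 1

Checking: H(day 2) before M(day 5); U(day 1) before J(day 3); M(day 5) != U(day 1); H=day 2 in [day 2,day 6]; E=day 3 in [day 3,day 6]; V=day 1 in [day 1,day 4]; M=day 5 in [day 5,day 6]; J=day 3 in [day 3,day 5].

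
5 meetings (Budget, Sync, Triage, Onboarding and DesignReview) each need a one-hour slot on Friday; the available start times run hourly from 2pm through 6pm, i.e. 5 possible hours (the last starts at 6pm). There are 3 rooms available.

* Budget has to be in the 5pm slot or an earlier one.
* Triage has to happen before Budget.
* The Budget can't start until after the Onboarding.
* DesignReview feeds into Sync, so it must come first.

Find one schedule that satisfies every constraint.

Sync=3pm, Onboarding=2pm, Triage=2pm, DesignReview=2pm, Budget=3pm

Checking: Onboarding(2pm) before Budget(3pm); Triage(2pm) before Budget(3pm); DesignReview(2pm) before Sync(3pm); Budget=3pm in [2pm,5pm]; max 3 per hour (cap 3).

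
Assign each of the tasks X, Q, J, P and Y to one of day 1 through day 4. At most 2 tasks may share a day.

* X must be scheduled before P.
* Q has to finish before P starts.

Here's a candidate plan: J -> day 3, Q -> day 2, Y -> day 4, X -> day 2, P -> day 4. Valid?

X must be scheduled before P — holds.
Q has to finish before P starts — holds.
At most 2 tasks may share a day — holds.

Yes, all constraints hold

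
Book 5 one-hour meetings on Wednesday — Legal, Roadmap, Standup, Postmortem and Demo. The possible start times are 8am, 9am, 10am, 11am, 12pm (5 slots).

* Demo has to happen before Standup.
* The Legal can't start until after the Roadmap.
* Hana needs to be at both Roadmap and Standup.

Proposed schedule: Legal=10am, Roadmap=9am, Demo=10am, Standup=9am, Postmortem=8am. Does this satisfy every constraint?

Demo has to happen before Standup — violated.
Hana needs to be at both Roadmap and Standup — violated.
The Legal can't start until after the Roadmap — holds.

Invalid. Hana needs to be at both Roadmap and Standup.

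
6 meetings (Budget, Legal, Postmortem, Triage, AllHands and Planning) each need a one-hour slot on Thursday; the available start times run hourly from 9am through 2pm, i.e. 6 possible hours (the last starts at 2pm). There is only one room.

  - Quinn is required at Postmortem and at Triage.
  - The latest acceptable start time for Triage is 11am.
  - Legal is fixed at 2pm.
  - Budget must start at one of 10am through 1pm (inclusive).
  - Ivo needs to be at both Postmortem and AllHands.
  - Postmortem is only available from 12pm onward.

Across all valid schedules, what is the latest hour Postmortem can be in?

Postmortem is available from 12pm.
Postmortem at 1pm is achievable: Postmortem=1pm; Legal=2pm; Planning=12pm; Triage=9am; Budget=10am; AllHands=11am.
Nothing later works — the conflict and capacity constraints rule out every hour after 1pm.

1pm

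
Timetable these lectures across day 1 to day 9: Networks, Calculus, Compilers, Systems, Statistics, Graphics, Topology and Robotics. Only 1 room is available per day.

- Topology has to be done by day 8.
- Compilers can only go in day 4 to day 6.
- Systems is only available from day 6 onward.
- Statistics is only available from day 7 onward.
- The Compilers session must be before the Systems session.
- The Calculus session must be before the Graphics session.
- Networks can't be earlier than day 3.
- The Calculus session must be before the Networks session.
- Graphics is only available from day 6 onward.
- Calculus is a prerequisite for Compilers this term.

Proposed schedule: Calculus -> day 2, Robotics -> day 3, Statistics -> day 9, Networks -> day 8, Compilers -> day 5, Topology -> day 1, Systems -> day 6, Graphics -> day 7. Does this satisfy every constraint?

Yes

The Calculus session must be before the Graphics session — holds.
Networks can't be earlier than day 3 — holds.
Graphics is only available from day 6 onward — holds.
Topology has to be done by day 8 — holds.
Systems is only available from day 6 onward — holds.
Statistics is only available from day 7 onward — holds.
The Calculus session must be before the Networks session — holds.
The Compilers session must be before the Systems session — holds.
Calculus is a prerequisite for Compilers this term — holds.
Only 1 room is available per day — holds.
Compilers can only go in day 4 to day 6 — holds.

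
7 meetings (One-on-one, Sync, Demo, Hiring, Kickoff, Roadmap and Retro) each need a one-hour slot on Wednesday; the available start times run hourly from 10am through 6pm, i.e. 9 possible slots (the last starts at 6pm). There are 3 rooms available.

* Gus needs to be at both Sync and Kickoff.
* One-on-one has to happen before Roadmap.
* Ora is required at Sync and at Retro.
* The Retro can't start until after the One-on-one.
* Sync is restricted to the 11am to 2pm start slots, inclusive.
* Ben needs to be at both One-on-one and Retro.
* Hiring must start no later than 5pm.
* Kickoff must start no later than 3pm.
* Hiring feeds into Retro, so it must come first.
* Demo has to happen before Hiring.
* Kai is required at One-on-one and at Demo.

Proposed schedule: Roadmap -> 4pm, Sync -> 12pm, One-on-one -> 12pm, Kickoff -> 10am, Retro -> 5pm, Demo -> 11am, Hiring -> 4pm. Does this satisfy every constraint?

Ora is required at Sync and at Retro — holds.
Sync is restricted to the 11am to 2pm start slots, inclusive — holds.
Kickoff must start no later than 3pm — holds.
There are 3 rooms available — holds.
The Retro can't start until after the One-on-one — holds.
Ben needs to be at both One-on-one and Retro — holds.
One-on-one has to happen before Roadmap — holds.
Demo has to happen before Hiring — holds.
Kai is required at One-on-one and at Demo — holds.
Hiring feeds into Retro, so it must come first — holds.
Hiring must start no later than 5pm — holds.
Gus needs to be at both Sync and Kickoff — holds.

Yes, all constraints hold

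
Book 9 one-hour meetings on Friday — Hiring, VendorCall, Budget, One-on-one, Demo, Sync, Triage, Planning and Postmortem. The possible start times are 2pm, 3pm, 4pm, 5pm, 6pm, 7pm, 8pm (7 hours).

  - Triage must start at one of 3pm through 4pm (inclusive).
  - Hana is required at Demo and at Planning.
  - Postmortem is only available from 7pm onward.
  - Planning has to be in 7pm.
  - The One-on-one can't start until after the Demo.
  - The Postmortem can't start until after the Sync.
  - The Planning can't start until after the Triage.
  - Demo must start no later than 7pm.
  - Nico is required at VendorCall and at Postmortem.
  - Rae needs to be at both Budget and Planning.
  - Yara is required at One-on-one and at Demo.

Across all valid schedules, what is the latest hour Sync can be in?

Downstream work caps Sync at 7pm.
Sync at 7pm is achievable: Planning=7pm; Budget=2pm; One-on-one=3pm; Postmortem=8pm; Demo=2pm; Hiring=2pm; Sync=7pm; Triage=3pm; VendorCall=2pm.

7pm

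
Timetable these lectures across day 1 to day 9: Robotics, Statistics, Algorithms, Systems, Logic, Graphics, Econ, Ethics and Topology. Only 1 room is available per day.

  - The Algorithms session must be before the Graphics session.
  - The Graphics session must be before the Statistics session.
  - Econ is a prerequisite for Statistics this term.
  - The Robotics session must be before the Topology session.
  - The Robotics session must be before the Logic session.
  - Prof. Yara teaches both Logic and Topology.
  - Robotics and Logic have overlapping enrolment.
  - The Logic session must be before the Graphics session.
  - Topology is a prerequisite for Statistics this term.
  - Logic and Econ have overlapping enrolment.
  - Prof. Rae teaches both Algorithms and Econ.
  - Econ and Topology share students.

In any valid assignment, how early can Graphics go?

day 4

Precedence pushes Graphics to at least day 3; downstream work caps Graphics at day 8.
Graphics at day 4 is achievable: Algorithms=day 3, Graphics=day 4, Topology=day 5, Systems=day 8, Ethics=day 9, Robotics=day 1, Statistics=day 7, Logic=day 2, Econ=day 6.
Nothing earlier works — the conflict and capacity constraints rule out every day before day 4.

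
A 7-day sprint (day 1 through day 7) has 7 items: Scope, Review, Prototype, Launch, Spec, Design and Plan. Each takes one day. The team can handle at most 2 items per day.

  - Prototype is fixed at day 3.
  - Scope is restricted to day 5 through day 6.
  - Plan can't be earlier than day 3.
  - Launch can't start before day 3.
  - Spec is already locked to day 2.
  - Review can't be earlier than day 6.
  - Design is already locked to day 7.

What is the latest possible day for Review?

Review is available from day 6.
Review at day 7 is achievable: Scope in day 5, Plan in day 4, Launch in day 3, Prototype in day 3, Design in day 7, Spec in day 2, Review in day 7.

day 7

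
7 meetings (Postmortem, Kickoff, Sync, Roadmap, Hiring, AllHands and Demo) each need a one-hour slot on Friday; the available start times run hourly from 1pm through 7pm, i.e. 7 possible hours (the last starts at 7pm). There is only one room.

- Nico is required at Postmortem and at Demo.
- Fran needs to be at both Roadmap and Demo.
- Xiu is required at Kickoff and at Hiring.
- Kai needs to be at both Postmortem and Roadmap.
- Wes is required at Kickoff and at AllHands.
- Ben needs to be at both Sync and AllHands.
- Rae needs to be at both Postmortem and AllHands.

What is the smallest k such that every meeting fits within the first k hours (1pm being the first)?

With at most 1 per hour and 7 meetings, at least 7 hours are needed.
7 works (last occupied hour: 7pm): for example Postmortem -> 1pm, Demo -> 7pm, Kickoff -> 2pm, AllHands -> 6pm, Roadmap -> 4pm, Hiring -> 5pm, Sync -> 3pm.

7 hours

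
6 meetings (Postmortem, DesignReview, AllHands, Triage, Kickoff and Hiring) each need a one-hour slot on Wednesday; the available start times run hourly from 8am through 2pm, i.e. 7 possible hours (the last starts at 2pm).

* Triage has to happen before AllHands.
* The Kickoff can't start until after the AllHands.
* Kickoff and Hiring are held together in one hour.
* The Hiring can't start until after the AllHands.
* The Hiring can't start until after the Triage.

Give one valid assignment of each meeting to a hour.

Kickoff in 10am; AllHands in 9am; Postmortem in 8am; DesignReview in 8am; Triage in 8am; Hiring in 10am

Checking: Triage(8am) before AllHands(9am); AllHands(9am) before Hiring(10am); Triage(8am) before Hiring(10am); AllHands(9am) before Kickoff(10am); Kickoff = Hiring = 10am.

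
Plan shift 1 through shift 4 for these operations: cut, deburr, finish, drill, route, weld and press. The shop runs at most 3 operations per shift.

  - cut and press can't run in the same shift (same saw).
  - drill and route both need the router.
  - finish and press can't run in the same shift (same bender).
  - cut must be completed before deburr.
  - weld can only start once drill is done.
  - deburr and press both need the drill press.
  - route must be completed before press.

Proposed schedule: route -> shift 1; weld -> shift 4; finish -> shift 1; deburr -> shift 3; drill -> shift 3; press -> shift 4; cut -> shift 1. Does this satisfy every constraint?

drill and route both need the router — holds.
cut must be completed before deburr — holds.
deburr and press both need the drill press — holds.
weld can only start once drill is done — holds.
The shop runs at most 3 operations per shift — holds.
finish and press can't run in the same shift (same bender) — holds.
cut and press can't run in the same shift (same saw) — holds.
route must be completed before press — holds.

Valid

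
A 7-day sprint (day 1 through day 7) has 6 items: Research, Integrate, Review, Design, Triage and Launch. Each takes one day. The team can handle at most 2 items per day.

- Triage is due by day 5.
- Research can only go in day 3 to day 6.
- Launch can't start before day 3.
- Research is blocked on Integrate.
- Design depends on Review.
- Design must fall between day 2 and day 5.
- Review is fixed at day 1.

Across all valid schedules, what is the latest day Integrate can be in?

day 5

Downstream work caps Integrate at day 5.
Integrate at day 5 is achievable: Review in day 1, Integrate in day 5, Triage in day 1, Design in day 2, Launch in day 3, Research in day 6.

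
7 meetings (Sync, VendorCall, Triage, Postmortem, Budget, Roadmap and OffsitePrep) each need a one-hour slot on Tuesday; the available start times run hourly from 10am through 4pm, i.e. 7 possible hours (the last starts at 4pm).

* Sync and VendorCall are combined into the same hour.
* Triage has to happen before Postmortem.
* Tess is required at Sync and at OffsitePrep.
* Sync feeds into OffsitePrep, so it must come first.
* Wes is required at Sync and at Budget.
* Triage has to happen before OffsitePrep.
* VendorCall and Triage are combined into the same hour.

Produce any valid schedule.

Postmortem -> 11am; Budget -> 11am; Roadmap -> 10am; Sync -> 10am; Triage -> 10am; VendorCall -> 10am; OffsitePrep -> 11am

Checking: Triage(10am) before Postmortem(11am); Sync(10am) before OffsitePrep(11am); Triage(10am) before OffsitePrep(11am); Sync(10am) != OffsitePrep(11am); Sync(10am) != Budget(11am); VendorCall = Triage = 10am; Sync = VendorCall = 10am.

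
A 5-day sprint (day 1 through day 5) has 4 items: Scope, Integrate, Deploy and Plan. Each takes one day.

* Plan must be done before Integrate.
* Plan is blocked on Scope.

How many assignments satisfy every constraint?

50

Splitting on Scope: it can be day 1 (30), day 2 (15), day 3 (5). Listing each branch's schedules as (Integrate, Deploy, Plan) by day number:
Scope=day 1: (3,1,2) (3,2,2) (3,3,2) (3,4,2) (3,5,2) (4,1,2) (4,1,3) (4,2,2) (4,2,3) (4,3,2) (4,3,3) (4,4,2) (4,4,3) (4,5,2) (4,5,3) (5,1,2) (5,1,3) (5,1,4) (5,2,2) (5,2,3) (5,2,4) (5,3,2) (5,3,3) (5,3,4) (5,4,2) (5,4,3) (5,4,4) (5,5,2) (5,5,3) (5,5,4) — 30.
Scope=day 2: (4,1,3) (4,2,3) (4,3,3) (4,4,3) (4,5,3) (5,1,3) (5,1,4) (5,2,3) (5,2,4) (5,3,3) (5,3,4) (5,4,3) (5,4,4) (5,5,3) (5,5,4) — 15.
Scope=day 3: (5,1,4) (5,2,4) (5,3,4) (5,4,4) (5,5,4) — 5.
Summing: 30 + 15 + 5 = 50.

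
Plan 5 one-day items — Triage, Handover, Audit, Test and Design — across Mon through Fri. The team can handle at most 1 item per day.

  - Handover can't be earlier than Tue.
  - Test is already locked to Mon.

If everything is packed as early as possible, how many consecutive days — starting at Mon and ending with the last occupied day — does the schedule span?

5

With at most 1 per day and 5 tasks, at least 5 days are needed.
Handover can't be placed before Tue — that is day 2 counting from Mon — so the schedule must run through at least 2 days.
5 works (last occupied day: Fri): for example Audit -> Thu, Handover -> Tue, Test -> Mon, Design -> Fri, Triage -> Wed.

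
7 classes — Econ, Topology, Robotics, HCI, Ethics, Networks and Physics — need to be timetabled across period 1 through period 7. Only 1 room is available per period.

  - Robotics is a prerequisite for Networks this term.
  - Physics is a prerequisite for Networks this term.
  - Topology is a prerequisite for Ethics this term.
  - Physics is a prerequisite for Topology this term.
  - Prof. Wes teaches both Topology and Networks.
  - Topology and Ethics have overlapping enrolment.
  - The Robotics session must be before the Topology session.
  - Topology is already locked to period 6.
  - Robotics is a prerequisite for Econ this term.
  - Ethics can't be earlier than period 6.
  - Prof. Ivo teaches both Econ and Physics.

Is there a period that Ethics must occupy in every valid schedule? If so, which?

period 7

Ethics's window is period 6–period 7.
Topology is fixed at period 6, and Ethics can't share a period with Topology.
So Ethics must be period 7.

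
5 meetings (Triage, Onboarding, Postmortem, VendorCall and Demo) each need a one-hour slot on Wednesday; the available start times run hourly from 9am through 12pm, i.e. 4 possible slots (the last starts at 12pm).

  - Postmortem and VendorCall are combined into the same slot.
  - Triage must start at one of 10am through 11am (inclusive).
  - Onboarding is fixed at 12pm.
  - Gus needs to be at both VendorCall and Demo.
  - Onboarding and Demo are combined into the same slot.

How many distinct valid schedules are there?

Splitting on Triage: it can be 10am (3), 11am (3). Listing each branch's schedules as (Onboarding, Postmortem, VendorCall, Demo):
Triage=10am: (12pm,9am,9am,12pm) (12pm,10am,10am,12pm) (12pm,11am,11am,12pm) — 3.
Triage=11am: (12pm,9am,9am,12pm) (12pm,10am,10am,12pm) (12pm,11am,11am,12pm) — 3.
Summing: 3 + 3 = 6.

6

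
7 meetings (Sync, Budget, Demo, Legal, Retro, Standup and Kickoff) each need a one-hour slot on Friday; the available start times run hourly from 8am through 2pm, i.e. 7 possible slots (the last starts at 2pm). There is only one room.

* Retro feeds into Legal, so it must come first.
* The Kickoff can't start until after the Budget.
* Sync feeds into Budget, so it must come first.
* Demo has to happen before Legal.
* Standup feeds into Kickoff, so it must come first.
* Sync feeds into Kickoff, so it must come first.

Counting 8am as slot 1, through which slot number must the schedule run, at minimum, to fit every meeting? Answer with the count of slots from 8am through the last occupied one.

The precedence chain requires at least 3 distinct slots.
With at most 1 per slot and 7 meetings, at least 7 slots are needed.
7 works (last occupied slot: 2pm): for example Budget=9am, Kickoff=11am, Demo=12pm, Standup=10am, Retro=1pm, Legal=2pm, Sync=8am.

7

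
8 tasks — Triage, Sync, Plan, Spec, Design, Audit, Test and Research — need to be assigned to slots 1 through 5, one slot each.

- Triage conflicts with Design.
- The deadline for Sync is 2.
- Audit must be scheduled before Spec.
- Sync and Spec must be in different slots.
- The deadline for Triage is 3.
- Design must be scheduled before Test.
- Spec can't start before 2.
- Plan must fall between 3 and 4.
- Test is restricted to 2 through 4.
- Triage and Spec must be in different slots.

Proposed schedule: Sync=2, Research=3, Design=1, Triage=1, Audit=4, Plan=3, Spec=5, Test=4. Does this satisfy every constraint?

Triage and Spec must be in different slots — holds.
Audit must be scheduled before Spec — holds.
Design must be scheduled before Test — holds.
Plan must fall between 3 and 4 — holds.
The deadline for Sync is 2 — holds.
Sync and Spec must be in different slots — holds.
Test is restricted to 2 through 4 — holds.
The deadline for Triage is 3 — holds.
Triage conflicts with Design — violated.
Spec can't start before 2 — holds.

Invalid. Triage conflicts with Design.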